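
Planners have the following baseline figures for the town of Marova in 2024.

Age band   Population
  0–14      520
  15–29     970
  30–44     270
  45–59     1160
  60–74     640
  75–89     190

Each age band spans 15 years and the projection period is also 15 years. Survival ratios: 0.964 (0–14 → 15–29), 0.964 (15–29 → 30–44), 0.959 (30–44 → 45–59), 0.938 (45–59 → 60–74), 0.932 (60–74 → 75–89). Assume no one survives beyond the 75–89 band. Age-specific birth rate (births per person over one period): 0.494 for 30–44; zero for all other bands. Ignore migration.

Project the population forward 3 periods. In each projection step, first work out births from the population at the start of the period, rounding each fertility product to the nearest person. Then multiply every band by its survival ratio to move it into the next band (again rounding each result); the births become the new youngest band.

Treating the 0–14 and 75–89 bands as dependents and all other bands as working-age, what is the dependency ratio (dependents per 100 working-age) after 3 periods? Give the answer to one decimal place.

24.8

Period 1.
Births: 270 × 0.494 = 133
15–29: 520 × 0.964 = 501
30–44: 970 × 0.964 = 935
45–59: 270 × 0.959 = 259
60–74: 1160 × 0.938 = 1088
75–89: 640 × 0.932 = 596
→ [133, 501, 935, 259, 1088, 596]
Period 2.
Births: 935 × 0.494 = 462
15–29: 133 × 0.964 = 128
30–44: 501 × 0.964 = 483
45–59: 935 × 0.959 = 897
60–74: 259 × 0.938 = 243
75–89: 1088 × 0.932 = 1014
→ [462, 128, 483, 897, 243, 1014]
Period 3.
Births: 483 × 0.494 = 239
15–29: 462 × 0.964 = 445
30–44: 128 × 0.964 = 123
45–59: 483 × 0.959 = 463
60–74: 897 × 0.938 = 841
75–89: 243 × 0.932 = 226
→ [239, 445, 123, 463, 841, 226]
Dependents (band 0–14 + band 75–89) = 239 + 226 = 465; working-age = 1872; ratio = 465/1872 × 100 = 24.8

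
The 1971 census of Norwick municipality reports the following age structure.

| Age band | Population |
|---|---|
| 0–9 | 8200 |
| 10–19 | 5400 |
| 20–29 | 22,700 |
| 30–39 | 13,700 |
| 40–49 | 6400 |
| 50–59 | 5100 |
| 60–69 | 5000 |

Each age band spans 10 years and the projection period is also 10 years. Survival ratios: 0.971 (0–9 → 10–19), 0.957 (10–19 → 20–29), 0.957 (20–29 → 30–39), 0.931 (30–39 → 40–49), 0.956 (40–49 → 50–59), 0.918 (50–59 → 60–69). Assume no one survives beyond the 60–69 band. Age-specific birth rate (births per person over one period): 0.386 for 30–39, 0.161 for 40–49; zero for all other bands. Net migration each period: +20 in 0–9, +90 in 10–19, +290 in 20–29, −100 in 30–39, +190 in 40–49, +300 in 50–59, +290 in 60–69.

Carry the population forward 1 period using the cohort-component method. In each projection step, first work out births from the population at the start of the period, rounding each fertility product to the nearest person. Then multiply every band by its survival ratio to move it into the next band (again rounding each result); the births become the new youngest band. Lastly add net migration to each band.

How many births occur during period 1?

6318

— Period 1 —
Births: 13700 × 0.386 = 5288  |  6400 × 0.161 = 1030 → total 6318
10–19: 8200 × 0.971 = 7962
20–29: 5400 × 0.957 = 5168
30–39: 22700 × 0.957 = 21724
40–49: 13700 × 0.931 = 12755
50–59: 6400 × 0.956 = 6118
60–69: 5100 × 0.918 = 4682
Net migration: 0–9 + 20 → 6338; 10–19 + 90 → 8052; 20–29 + 290 → 5458; 30–39 − 100 → 21624; 40–49 + 190 → 12945; 50–59 + 300 → 6418; 60–69 + 290 → 4972
→ [6338, 8052, 5458, 21624, 12945, 6418, 4972]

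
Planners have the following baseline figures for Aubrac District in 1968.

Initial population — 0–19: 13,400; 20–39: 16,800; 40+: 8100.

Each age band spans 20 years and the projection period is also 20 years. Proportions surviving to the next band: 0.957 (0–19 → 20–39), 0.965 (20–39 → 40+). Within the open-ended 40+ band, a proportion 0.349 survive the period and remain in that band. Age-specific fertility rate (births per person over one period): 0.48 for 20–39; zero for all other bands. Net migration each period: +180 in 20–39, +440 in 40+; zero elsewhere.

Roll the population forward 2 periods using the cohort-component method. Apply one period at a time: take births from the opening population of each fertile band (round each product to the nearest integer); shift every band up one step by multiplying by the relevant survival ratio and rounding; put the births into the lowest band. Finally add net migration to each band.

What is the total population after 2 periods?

33926

Let band 1 be 0–19 through band 3 = 40+.
After projecting period 1:
Births: 16800 × 0.48 = 8064
Band 2: 13400 × 0.957 = 12824
Band 3: 16800 × 0.965 + 8100 × 0.349 = 16212 + 2827 = 19039
Net migration: Band 2 + 180 → 13004; Band 3 + 440 → 19479
→ [8064, 13004, 19479]
After projecting period 2:
Births: 13004 × 0.48 = 6242
Band 2: 8064 × 0.957 = 7717
Band 3: 13004 × 0.965 + 19479 × 0.349 = 12549 + 6798 = 19347
Net migration: Band 2 + 180 → 7897; Band 3 + 440 → 19787
→ [6242, 7897, 19787]
Total after period 2: 6242 + 7897 + 19787 = 33926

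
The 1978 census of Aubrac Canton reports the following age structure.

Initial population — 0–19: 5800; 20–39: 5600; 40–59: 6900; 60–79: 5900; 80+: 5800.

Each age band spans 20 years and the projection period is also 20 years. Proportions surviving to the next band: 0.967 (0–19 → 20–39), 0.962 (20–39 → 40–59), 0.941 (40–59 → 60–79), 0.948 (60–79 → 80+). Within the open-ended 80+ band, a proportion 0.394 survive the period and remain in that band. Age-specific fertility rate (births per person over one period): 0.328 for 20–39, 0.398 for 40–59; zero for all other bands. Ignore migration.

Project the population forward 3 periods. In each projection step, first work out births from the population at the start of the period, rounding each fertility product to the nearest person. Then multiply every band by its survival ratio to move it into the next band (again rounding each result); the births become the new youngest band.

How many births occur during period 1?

Let band 1 be 0–19 through band 5 = 80+.
After projecting period 1:
Births: 5600 * 0.328 = 1837 ; 6900 * 0.398 = 2746 ⇒ total 4583
Band 2: 5800 * 0.967 = 5609
Band 3: 5600 * 0.962 = 5387
Band 4: 6900 * 0.941 = 6493
Band 5: 5900 * 0.948 + 5800 * 0.394 = 5593 + 2285 = 7878
End of period: [4583, 5609, 5387, 6493, 7878]

4583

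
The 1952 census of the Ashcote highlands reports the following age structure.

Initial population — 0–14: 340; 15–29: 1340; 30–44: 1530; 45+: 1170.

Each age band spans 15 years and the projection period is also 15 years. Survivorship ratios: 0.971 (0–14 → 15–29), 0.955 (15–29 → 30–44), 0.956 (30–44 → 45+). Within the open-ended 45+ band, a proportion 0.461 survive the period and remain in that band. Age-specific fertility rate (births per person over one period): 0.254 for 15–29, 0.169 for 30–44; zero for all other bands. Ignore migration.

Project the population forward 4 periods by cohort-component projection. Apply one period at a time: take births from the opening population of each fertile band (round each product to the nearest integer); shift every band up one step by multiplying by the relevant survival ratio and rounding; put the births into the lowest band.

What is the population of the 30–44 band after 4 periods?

278

Period 1:
Births: 1340 * 0.254 = 340  |  1530 * 0.169 = 259 → total 599
15–29: 340 * 0.971 = 330
30–44: 1340 * 0.955 = 1280
45+: 1530 * 0.956 + 1170 * 0.461 = 1463 + 539 = 2002
→ [599, 330, 1280, 2002]
Period 2:
Births: 330 * 0.254 = 84  |  1280 * 0.169 = 216 → total 300
15–29: 599 * 0.971 = 582
30–44: 330 * 0.955 = 315
45+: 1280 * 0.956 + 2002 * 0.461 = 1224 + 923 = 2147
→ [300, 582, 315, 2147]
Period 3:
Births: 582 * 0.254 = 148  |  315 * 0.169 = 53 → total 201
15–29: 300 * 0.971 = 291
30–44: 582 * 0.955 = 556
45+: 315 * 0.956 + 2147 * 0.461 = 301 + 990 = 1291
→ [201, 291, 556, 1291]
Period 4:
Births: 291 * 0.254 = 74  |  556 * 0.169 = 94 → total 168
15–29: 201 * 0.971 = 195
30–44: 291 * 0.955 = 278
45+: 556 * 0.956 + 1291 * 0.461 = 532 + 595 = 1127
→ [168, 195, 278, 1127]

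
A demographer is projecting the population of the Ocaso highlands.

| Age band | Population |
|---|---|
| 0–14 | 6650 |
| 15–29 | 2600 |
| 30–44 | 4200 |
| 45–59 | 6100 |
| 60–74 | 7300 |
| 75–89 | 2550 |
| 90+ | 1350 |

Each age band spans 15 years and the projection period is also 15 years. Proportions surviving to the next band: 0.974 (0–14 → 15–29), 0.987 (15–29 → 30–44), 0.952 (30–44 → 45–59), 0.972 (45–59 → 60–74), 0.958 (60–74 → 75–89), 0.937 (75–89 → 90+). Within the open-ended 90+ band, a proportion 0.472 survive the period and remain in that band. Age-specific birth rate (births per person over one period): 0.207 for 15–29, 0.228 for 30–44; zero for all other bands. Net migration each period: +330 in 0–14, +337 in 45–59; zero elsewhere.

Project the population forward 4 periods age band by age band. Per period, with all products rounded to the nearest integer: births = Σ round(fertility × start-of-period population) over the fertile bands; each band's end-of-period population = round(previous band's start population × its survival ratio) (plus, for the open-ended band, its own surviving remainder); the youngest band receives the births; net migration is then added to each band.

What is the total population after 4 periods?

24367

— Period 1 —
Births: 2600 × 0.207 = 538  |  4200 × 0.228 = 958 — total 1496
15–29: 6650 × 0.974 = 6477
30–44: 2600 × 0.987 = 2566
45–59: 4200 × 0.952 = 3998
60–74: 6100 × 0.972 = 5929
75–89: 7300 × 0.958 = 6993
90+: 2550 × 0.937 + 1350 × 0.472 = 2389 + 637 = 3026
Net migration: 0–14 + 330 → 1826; 45–59 + 337 → 4335
Population now: 0–14=1826, 15–29=6477, 30–44=2566, 45–59=4335, 60–74=5929, 75–89=6993, 90+=3026
— Period 2 —
Births: 6477 × 0.207 = 1341  |  2566 × 0.228 = 585 — total 1926
15–29: 1826 × 0.974 = 1779
30–44: 6477 × 0.987 = 6393
45–59: 2566 × 0.952 = 2443
60–74: 4335 × 0.972 = 4214
75–89: 5929 × 0.958 = 5680
90+: 6993 × 0.937 + 3026 × 0.472 = 6552 + 1428 = 7980
Net migration: 0–14 + 330 → 2256; 45–59 + 337 → 2780
Population now: 0–14=2256, 15–29=1779, 30–44=6393, 45–59=2780, 60–74=4214, 75–89=5680, 90+=7980
— Period 3 —
Births: 1779 × 0.207 = 368  |  6393 × 0.228 = 1458 — total 1826
15–29: 2256 × 0.974 = 2197
30–44: 1779 × 0.987 = 1756
45–59: 6393 × 0.952 = 6086
60–74: 2780 × 0.972 = 2702
75–89: 4214 × 0.958 = 4037
90+: 5680 × 0.937 + 7980 × 0.472 = 5322 + 3767 = 9089
Net migration: 0–14 + 330 → 2156; 45–59 + 337 → 6423
Population now: 0–14=2156, 15–29=2197, 30–44=1756, 45–59=6423, 60–74=2702, 75–89=4037, 90+=9089
— Period 4 —
Births: 2197 × 0.207 = 455  |  1756 × 0.228 = 400 — total 855
15–29: 2156 × 0.974 = 2100
30–44: 2197 × 0.987 = 2168
45–59: 1756 × 0.952 = 1672
60–74: 6423 × 0.972 = 6243
75–89: 2702 × 0.958 = 2589
90+: 4037 × 0.937 + 9089 × 0.472 = 3783 + 4290 = 8073
Net migration: 0–14 + 330 → 1185; 45–59 + 337 → 2009
Population now: 0–14=1185, 15–29=2100, 30–44=2168, 45–59=2009, 60–74=6243, 75–89=2589, 90+=8073
Total after period 4: 1185 + 2100 + 2168 + 2009 + 6243 + 2589 + 8073 = 24367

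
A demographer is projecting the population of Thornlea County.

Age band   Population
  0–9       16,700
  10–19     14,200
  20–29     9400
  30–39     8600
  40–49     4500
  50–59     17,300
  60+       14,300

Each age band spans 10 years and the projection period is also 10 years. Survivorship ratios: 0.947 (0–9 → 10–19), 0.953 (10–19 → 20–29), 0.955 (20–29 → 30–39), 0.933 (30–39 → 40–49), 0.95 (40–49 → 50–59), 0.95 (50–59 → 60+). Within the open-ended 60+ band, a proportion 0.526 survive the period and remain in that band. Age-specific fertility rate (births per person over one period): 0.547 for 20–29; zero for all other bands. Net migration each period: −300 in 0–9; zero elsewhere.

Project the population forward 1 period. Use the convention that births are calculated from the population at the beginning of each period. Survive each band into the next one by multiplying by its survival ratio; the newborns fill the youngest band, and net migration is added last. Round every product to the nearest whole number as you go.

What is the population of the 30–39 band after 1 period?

8977

After projecting period 1:
Births: 9400 × 0.547 = 5142
10–19: 16700 × 0.947 = 15815
20–29: 14200 × 0.953 = 13533
30–39: 9400 × 0.955 = 8977
40–49: 8600 × 0.933 = 8024
50–59: 4500 × 0.95 = 4275
60+: 17300 × 0.95 + 14300 × 0.526 = 16435 + 7522 = 23957
Net migration: 0–9 − 300 → 4842
Giving 4842 / 15815 / 13533 / 8977 / 8024 / 4275 / 23957.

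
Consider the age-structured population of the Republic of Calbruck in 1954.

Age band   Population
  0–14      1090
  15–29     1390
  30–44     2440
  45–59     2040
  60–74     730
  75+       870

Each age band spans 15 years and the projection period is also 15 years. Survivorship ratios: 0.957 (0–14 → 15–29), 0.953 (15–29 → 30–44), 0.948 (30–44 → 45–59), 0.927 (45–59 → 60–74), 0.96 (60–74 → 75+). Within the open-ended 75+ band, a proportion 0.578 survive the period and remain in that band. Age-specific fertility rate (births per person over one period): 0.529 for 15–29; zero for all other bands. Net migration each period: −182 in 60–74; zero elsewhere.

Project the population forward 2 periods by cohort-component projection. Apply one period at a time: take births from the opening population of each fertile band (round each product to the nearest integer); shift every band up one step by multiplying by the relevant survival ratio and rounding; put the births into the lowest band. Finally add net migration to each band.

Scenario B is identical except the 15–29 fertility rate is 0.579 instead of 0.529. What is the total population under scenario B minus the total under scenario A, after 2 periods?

119

Numbering the bands 1..6 from youngest to oldest:
— Period 1 —
Births: 1390 * 0.529 = 735
Band 2: 1090 * 0.957 = 1043
Band 3: 1390 * 0.953 = 1325
Band 4: 2440 * 0.948 = 2313
Band 5: 2040 * 0.927 = 1891
Band 6: 730 * 0.96 + 870 * 0.578 = 701 + 503 = 1204
Net migration: Band 5 − 182 → 1709
Giving 735 / 1043 / 1325 / 2313 / 1709 / 1204.
— Period 2 —
Births: 1043 * 0.529 = 552
Band 2: 735 * 0.957 = 703
Band 3: 1043 * 0.953 = 994
Band 4: 1325 * 0.948 = 1256
Band 5: 2313 * 0.927 = 2144
Band 6: 1709 * 0.96 + 1204 * 0.578 = 1641 + 696 = 2337
Net migration: Band 5 − 182 → 1962
Giving 552 / 703 / 994 / 1256 / 1962 / 2337.
Scenario A total after 2 periods: 7804
Scenario B projection —
— Period 1 —
Births: 1390 * 0.579 = 805
Band 2: 1090 * 0.957 = 1043
Band 3: 1390 * 0.953 = 1325
Band 4: 2440 * 0.948 = 2313
Band 5: 2040 * 0.927 = 1891
Band 6: 730 * 0.96 + 870 * 0.578 = 701 + 503 = 1204
Net migration: Band 5 − 182 → 1709
Giving 805 / 1043 / 1325 / 2313 / 1709 / 1204.
— Period 2 —
Births: 1043 * 0.579 = 604
Band 2: 805 * 0.957 = 770
Band 3: 1043 * 0.953 = 994
Band 4: 1325 * 0.948 = 1256
Band 5: 2313 * 0.927 = 2144
Band 6: 1709 * 0.96 + 1204 * 0.578 = 1641 + 696 = 2337
Net migration: Band 5 − 182 → 1962
Giving 604 / 770 / 994 / 1256 / 1962 / 2337.
Scenario B total after 2 periods: 7923
Difference B − A = 7923 − 7804 = 119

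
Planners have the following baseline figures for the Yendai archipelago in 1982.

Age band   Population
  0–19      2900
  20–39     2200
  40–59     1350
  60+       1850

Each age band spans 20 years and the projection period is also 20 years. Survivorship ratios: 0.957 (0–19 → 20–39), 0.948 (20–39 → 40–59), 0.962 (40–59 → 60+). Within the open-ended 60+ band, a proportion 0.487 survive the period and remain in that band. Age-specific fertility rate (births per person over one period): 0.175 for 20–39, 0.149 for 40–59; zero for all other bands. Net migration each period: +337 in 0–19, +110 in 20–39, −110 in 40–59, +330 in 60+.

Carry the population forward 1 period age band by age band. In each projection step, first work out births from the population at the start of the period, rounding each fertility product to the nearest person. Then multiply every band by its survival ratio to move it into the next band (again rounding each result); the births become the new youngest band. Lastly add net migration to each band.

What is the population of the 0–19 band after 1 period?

923

After projecting period 1:
Births: 2200 × 0.175 = 385 ; 1350 × 0.149 = 201 — total 586
20–39: 2900 × 0.957 = 2775
40–59: 2200 × 0.948 = 2086
60+: 1350 × 0.962 + 1850 × 0.487 = 1299 + 901 = 2200
Net migration: 0–19 + 337 → 923; 20–39 + 110 → 2885; 40–59 − 110 → 1976; 60+ + 330 → 2530
→ [923, 2885, 1976, 2530]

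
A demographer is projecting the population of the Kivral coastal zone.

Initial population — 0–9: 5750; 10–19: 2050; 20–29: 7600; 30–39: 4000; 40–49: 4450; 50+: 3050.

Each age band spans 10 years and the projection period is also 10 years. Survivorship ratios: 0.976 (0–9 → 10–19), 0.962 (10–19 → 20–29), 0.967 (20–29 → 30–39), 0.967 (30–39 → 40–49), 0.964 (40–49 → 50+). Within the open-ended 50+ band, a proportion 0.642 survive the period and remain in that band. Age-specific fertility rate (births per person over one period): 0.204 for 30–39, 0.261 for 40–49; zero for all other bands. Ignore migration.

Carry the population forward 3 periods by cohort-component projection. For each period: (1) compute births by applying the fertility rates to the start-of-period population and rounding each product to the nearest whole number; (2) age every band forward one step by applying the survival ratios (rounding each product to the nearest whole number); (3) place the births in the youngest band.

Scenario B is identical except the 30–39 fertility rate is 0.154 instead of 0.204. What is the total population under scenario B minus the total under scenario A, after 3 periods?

Let group 1 be 0–9 through group 6 = 50+.
[period 1]
Births: 4000 × 0.204 = 816 ; 4450 × 0.261 = 1161 → 1977
Group 2: 5750 × 0.976 = 5612
Group 3: 2050 × 0.962 = 1972
Group 4: 7600 × 0.967 = 7349
Group 5: 4000 × 0.967 = 3868
Group 6: 4450 × 0.964 + 3050 × 0.642 = 4290 + 1958 = 6248
→ [1977, 5612, 1972, 7349, 3868, 6248]
[period 2]
Births: 7349 × 0.204 = 1499 ; 3868 × 0.261 = 1010 → 2509
Group 2: 1977 × 0.976 = 1930
Group 3: 5612 × 0.962 = 5399
Group 4: 1972 × 0.967 = 1907
Group 5: 7349 × 0.967 = 7106
Group 6: 3868 × 0.964 + 6248 × 0.642 = 3729 + 4011 = 7740
→ [2509, 1930, 5399, 1907, 7106, 7740]
[period 3]
Births: 1907 × 0.204 = 389 ; 7106 × 0.261 = 1855 → 2244
Group 2: 2509 × 0.976 = 2449
Group 3: 1930 × 0.962 = 1857
Group 4: 5399 × 0.967 = 5221
Group 5: 1907 × 0.967 = 1844
Group 6: 7106 × 0.964 + 7740 × 0.642 = 6850 + 4969 = 11819
→ [2244, 2449, 1857, 5221, 1844, 11819]
Scenario A total after 3 periods: 25434
Scenario B projection —
[period 1]
Births: 4000 × 0.154 = 616 ; 4450 × 0.261 = 1161 → 1777
Group 2: 5750 × 0.976 = 5612
Group 3: 2050 × 0.962 = 1972
Group 4: 7600 × 0.967 = 7349
Group 5: 4000 × 0.967 = 3868
Group 6: 4450 × 0.964 + 3050 × 0.642 = 4290 + 1958 = 6248
→ [1777, 5612, 1972, 7349, 3868, 6248]
[period 2]
Births: 7349 × 0.154 = 1132 ; 3868 × 0.261 = 1010 → 2142
Group 2: 1777 × 0.976 = 1734
Group 3: 5612 × 0.962 = 5399
Group 4: 1972 × 0.967 = 1907
Group 5: 7349 × 0.967 = 7106
Group 6: 3868 × 0.964 + 6248 × 0.642 = 3729 + 4011 = 7740
→ [2142, 1734, 5399, 1907, 7106, 7740]
[period 3]
Births: 1907 × 0.154 = 294 ; 7106 × 0.261 = 1855 → 2149
Group 2: 2142 × 0.976 = 2091
Group 3: 1734 × 0.962 = 1668
Group 4: 5399 × 0.967 = 5221
Group 5: 1907 × 0.967 = 1844
Group 6: 7106 × 0.964 + 7740 × 0.642 = 6850 + 4969 = 11819
→ [2149, 2091, 1668, 5221, 1844, 11819]
Scenario B total after 3 periods: 24792
Difference B − A = 24792 − 25434 = -642

-642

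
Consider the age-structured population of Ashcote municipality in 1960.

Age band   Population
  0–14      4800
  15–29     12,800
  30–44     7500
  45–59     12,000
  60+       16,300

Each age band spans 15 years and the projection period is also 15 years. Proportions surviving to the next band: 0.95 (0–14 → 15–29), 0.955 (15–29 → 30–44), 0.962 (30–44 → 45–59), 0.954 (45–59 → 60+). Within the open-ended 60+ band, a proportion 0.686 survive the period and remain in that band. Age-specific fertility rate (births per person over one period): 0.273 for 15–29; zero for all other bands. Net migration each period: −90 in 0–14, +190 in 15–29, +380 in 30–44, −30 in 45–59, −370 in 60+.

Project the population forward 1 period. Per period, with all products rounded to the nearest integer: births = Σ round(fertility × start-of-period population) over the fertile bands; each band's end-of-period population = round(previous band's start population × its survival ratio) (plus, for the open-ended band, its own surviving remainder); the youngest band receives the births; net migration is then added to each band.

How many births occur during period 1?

3494

Let band 1 be 0–14 through band 5 = 60+.
[period 1]
Births: 12800 * 0.273 = 3494
Band 2: 4800 * 0.95 = 4560
Band 3: 12800 * 0.955 = 12224
Band 4: 7500 * 0.962 = 7215
Band 5: 12000 * 0.954 + 16300 * 0.686 = 11448 + 11182 = 22630
Net migration: Band 1 − 90 → 3404; Band 2 + 190 → 4750; Band 3 + 380 → 12604; Band 4 − 30 → 7185; Band 5 − 370 → 22260
Giving 3404 / 4750 / 12604 / 7185 / 22260.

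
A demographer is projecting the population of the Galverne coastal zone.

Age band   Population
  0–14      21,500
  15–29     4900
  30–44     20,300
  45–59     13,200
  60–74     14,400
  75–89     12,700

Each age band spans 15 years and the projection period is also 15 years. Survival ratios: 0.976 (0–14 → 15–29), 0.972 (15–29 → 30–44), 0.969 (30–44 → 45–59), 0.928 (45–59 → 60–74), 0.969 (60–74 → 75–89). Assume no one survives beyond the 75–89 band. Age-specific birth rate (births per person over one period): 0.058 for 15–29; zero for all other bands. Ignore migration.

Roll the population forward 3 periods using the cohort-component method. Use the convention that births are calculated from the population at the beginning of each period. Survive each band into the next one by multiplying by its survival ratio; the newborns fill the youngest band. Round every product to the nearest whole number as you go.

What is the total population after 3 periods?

— Period 1 —
Births: 4900 × 0.058 = 284
15–29: 21500 × 0.976 = 20984
30–44: 4900 × 0.972 = 4763
45–59: 20300 × 0.969 = 19671
60–74: 13200 × 0.928 = 12250
75–89: 14400 × 0.969 = 13954
End of period: [284, 20984, 4763, 19671, 12250, 13954]
— Period 2 —
Births: 20984 × 0.058 = 1217
15–29: 284 × 0.976 = 277
30–44: 20984 × 0.972 = 20396
45–59: 4763 × 0.969 = 4615
60–74: 19671 × 0.928 = 18255
75–89: 12250 × 0.969 = 11870
End of period: [1217, 277, 20396, 4615, 18255, 11870]
— Period 3 —
Births: 277 × 0.058 = 16
15–29: 1217 × 0.976 = 1188
30–44: 277 × 0.972 = 269
45–59: 20396 × 0.969 = 19764
60–74: 4615 × 0.928 = 4283
75–89: 18255 × 0.969 = 17689
End of period: [16, 1188, 269, 19764, 4283, 17689]
Total after period 3: 16 + 1188 + 269 + 19764 + 4283 + 17689 = 43209

43209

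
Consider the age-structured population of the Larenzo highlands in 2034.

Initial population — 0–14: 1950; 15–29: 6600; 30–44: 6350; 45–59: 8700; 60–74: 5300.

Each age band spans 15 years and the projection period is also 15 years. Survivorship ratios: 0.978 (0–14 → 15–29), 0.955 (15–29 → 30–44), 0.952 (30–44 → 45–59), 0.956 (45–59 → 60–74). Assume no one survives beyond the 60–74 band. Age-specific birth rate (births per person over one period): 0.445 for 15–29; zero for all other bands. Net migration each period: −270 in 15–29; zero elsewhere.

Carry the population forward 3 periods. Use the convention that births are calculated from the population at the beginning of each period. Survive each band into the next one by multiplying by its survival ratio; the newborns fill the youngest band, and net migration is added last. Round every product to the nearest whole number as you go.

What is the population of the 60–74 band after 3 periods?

5736

Call the groups 1 to 5, youngest first.
Period 1:
Births: 6600 × 0.445 = 2937
Group 2: 1950 × 0.978 = 1907
Group 3: 6600 × 0.955 = 6303
Group 4: 6350 × 0.952 = 6045
Group 5: 8700 × 0.956 = 8317
Net migration: Group 2 − 270 → 1637
→ [2937, 1637, 6303, 6045, 8317]
Period 2:
Births: 1637 × 0.445 = 728
Group 2: 2937 × 0.978 = 2872
Group 3: 1637 × 0.955 = 1563
Group 4: 6303 × 0.952 = 6000
Group 5: 6045 × 0.956 = 5779
Net migration: Group 2 − 270 → 2602
→ [728, 2602, 1563, 6000, 5779]
Period 3:
Births: 2602 × 0.445 = 1158
Group 2: 728 × 0.978 = 712
Group 3: 2602 × 0.955 = 2485
Group 4: 1563 × 0.952 = 1488
Group 5: 6000 × 0.956 = 5736
Net migration: Group 2 − 270 → 442
→ [1158, 442, 2485, 1488, 5736]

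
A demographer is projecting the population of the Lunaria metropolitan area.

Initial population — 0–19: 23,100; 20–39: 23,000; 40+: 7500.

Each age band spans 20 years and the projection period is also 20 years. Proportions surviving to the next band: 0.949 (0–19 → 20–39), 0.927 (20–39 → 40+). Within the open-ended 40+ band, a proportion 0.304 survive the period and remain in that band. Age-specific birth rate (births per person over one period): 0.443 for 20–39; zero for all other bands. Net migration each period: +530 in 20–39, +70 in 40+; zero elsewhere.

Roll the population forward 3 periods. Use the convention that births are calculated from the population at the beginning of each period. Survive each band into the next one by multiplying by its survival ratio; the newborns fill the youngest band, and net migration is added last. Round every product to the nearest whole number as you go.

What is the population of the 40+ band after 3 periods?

18060

— Period 1 —
Births: 23000 * 0.443 = 10189
20–39: 23100 * 0.949 = 21922
40+: 23000 * 0.927 + 7500 * 0.304 = 21321 + 2280 = 23601
Net migration: 20–39 + 530 → 22452; 40+ + 70 → 23671
End of period: [10189, 22452, 23671]
— Period 2 —
Births: 22452 * 0.443 = 9946
20–39: 10189 * 0.949 = 9669
40+: 22452 * 0.927 + 23671 * 0.304 = 20813 + 7196 = 28009
Net migration: 20–39 + 530 → 10199; 40+ + 70 → 28079
End of period: [9946, 10199, 28079]
— Period 3 —
Births: 10199 * 0.443 = 4518
20–39: 9946 * 0.949 = 9439
40+: 10199 * 0.927 + 28079 * 0.304 = 9454 + 8536 = 17990
Net migration: 20–39 + 530 → 9969; 40+ + 70 → 18060
End of period: [4518, 9969, 18060]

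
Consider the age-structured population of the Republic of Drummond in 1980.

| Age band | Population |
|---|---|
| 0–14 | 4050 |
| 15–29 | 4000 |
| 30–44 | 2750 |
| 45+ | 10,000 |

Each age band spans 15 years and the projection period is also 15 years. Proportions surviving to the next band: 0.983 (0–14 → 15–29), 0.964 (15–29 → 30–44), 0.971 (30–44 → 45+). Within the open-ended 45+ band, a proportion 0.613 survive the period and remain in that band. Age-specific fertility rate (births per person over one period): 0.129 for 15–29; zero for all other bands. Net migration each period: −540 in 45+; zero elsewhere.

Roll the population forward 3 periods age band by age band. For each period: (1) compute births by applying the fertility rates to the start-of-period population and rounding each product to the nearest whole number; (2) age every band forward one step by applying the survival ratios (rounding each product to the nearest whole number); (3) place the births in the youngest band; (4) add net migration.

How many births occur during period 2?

514

(Groups numbered youngest = 1 to oldest = 4.)
[period 1]
Births: 4000 * 0.129 = 516
Group 2: 4050 * 0.983 = 3981
Group 3: 4000 * 0.964 = 3856
Group 4: 2750 * 0.971 + 10000 * 0.613 = 2670 + 6130 = 8800
Net migration: Group 4 − 540 → 8260
Population now: 0–14=516, 15–29=3981, 30–44=3856, 45+=8260
[period 2]
Births: 3981 * 0.129 = 514
Group 2: 516 * 0.983 = 507
Group 3: 3981 * 0.964 = 3838
Group 4: 3856 * 0.971 + 8260 * 0.613 = 3744 + 5063 = 8807
Net migration: Group 4 − 540 → 8267
Population now: 0–14=514, 15–29=507, 30–44=3838, 45+=8267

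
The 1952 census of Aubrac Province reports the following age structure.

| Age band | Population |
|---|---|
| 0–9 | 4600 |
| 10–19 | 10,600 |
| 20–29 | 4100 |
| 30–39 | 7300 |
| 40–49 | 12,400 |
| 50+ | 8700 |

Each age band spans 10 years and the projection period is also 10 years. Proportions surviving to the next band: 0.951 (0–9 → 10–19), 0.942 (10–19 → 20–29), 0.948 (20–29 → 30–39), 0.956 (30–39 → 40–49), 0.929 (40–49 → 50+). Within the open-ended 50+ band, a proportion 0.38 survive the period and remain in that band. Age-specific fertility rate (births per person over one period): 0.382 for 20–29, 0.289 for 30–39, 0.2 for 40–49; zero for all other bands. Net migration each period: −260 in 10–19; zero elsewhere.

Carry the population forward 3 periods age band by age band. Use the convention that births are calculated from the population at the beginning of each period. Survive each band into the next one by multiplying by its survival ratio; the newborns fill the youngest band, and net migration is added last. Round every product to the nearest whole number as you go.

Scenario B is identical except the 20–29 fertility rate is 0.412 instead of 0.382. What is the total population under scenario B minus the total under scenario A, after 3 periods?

(Groups numbered youngest = 1 to oldest = 6.)
Period 1:
Births: 4100 × 0.382 = 1566 ; 7300 × 0.289 = 2110 ; 12400 × 0.2 = 2480 → total 6156
Group 2: 4600 × 0.951 = 4375
Group 3: 10600 × 0.942 = 9985
Group 4: 4100 × 0.948 = 3887
Group 5: 7300 × 0.956 = 6979
Group 6: 12400 × 0.929 + 8700 × 0.38 = 11520 + 3306 = 14826
Net migration: Group 2 − 260 → 4115
→ [6156, 4115, 9985, 3887, 6979, 14826]
Period 2:
Births: 9985 × 0.382 = 3814 ; 3887 × 0.289 = 1123 ; 6979 × 0.2 = 1396 → total 6333
Group 2: 6156 × 0.951 = 5854
Group 3: 4115 × 0.942 = 3876
Group 4: 9985 × 0.948 = 9466
Group 5: 3887 × 0.956 = 3716
Group 6: 6979 × 0.929 + 14826 × 0.38 = 6483 + 5634 = 12117
Net migration: Group 2 − 260 → 5594
→ [6333, 5594, 3876, 9466, 3716, 12117]
Period 3:
Births: 3876 × 0.382 = 1481 ; 9466 × 0.289 = 2736 ; 3716 × 0.2 = 743 → total 4960
Group 2: 6333 × 0.951 = 6023
Group 3: 5594 × 0.942 = 5270
Group 4: 3876 × 0.948 = 3674
Group 5: 9466 × 0.956 = 9049
Group 6: 3716 × 0.929 + 12117 × 0.38 = 3452 + 4604 = 8056
Net migration: Group 2 − 260 → 5763
→ [4960, 5763, 5270, 3674, 9049, 8056]
Scenario A total after 3 periods: 36772
Scenario B projection —
Period 1:
Births: 4100 × 0.412 = 1689 ; 7300 × 0.289 = 2110 ; 12400 × 0.2 = 2480 → total 6279
Group 2: 4600 × 0.951 = 4375
Group 3: 10600 × 0.942 = 9985
Group 4: 4100 × 0.948 = 3887
Group 5: 7300 × 0.956 = 6979
Group 6: 12400 × 0.929 + 8700 × 0.38 = 11520 + 3306 = 14826
Net migration: Group 2 − 260 → 4115
→ [6279, 4115, 9985, 3887, 6979, 14826]
Period 2:
Births: 9985 × 0.412 = 4114 ; 3887 × 0.289 = 1123 ; 6979 × 0.2 = 1396 → total 6633
Group 2: 6279 × 0.951 = 5971
Group 3: 4115 × 0.942 = 3876
Group 4: 9985 × 0.948 = 9466
Group 5: 3887 × 0.956 = 3716
Group 6: 6979 × 0.929 + 14826 × 0.38 = 6483 + 5634 = 12117
Net migration: Group 2 − 260 → 5711
→ [6633, 5711, 3876, 9466, 3716, 12117]
Period 3:
Births: 3876 × 0.412 = 1597 ; 9466 × 0.289 = 2736 ; 3716 × 0.2 = 743 → total 5076
Group 2: 6633 × 0.951 = 6308
Group 3: 5711 × 0.942 = 5380
Group 4: 3876 × 0.948 = 3674
Group 5: 9466 × 0.956 = 9049
Group 6: 3716 × 0.929 + 12117 × 0.38 = 3452 + 4604 = 8056
Net migration: Group 2 − 260 → 6048
→ [5076, 6048, 5380, 3674, 9049, 8056]
Scenario B total after 3 periods: 37283
Difference B − A = 37283 − 36772 = 511

511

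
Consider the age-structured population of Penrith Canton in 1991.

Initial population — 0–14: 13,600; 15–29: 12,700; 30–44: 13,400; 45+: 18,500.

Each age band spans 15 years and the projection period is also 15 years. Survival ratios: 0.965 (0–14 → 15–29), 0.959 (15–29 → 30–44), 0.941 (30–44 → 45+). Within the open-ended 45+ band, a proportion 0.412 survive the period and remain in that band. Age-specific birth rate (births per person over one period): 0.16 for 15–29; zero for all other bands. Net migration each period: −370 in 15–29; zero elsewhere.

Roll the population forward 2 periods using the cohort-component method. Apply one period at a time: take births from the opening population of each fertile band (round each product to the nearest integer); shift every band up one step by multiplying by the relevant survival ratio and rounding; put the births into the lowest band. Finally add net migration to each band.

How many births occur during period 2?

2041

Period 1:
Births: 12700 × 0.16 = 2032
15–29: 13600 × 0.965 = 13124
30–44: 12700 × 0.959 = 12179
45+: 13400 × 0.941 + 18500 × 0.412 = 12609 + 7622 = 20231
Net migration: 15–29 − 370 → 12754
Giving 2032 / 12754 / 12179 / 20231.
Period 2:
Births: 12754 × 0.16 = 2041
15–29: 2032 × 0.965 = 1961
30–44: 12754 × 0.959 = 12231
45+: 12179 × 0.941 + 20231 × 0.412 = 11460 + 8335 = 19795
Net migration: 15–29 − 370 → 1591
Giving 2041 / 1591 / 12231 / 19795.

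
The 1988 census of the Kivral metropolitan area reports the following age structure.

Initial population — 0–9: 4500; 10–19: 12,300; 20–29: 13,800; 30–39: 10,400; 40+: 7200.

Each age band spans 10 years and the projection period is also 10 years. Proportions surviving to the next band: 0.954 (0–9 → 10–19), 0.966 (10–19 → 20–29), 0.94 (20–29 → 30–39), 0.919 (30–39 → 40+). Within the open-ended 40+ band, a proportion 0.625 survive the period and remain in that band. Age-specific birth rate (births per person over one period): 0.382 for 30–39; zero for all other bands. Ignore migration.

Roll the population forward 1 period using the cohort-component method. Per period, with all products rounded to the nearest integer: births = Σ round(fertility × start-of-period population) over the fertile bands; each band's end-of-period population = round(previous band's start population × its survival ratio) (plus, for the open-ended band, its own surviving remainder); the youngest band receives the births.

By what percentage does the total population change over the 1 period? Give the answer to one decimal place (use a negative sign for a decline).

— Period 1 —
Births: 10400 × 0.382 = 3973
10–19: 4500 × 0.954 = 4293
20–29: 12300 × 0.966 = 11882
30–39: 13800 × 0.94 = 12972
40+: 10400 × 0.919 + 7200 × 0.625 = 9558 + 4500 = 14058
→ [3973, 4293, 11882, 12972, 14058]
Total: 48200 → 47178; change = -1022; percentage change = -2.1%

-2.1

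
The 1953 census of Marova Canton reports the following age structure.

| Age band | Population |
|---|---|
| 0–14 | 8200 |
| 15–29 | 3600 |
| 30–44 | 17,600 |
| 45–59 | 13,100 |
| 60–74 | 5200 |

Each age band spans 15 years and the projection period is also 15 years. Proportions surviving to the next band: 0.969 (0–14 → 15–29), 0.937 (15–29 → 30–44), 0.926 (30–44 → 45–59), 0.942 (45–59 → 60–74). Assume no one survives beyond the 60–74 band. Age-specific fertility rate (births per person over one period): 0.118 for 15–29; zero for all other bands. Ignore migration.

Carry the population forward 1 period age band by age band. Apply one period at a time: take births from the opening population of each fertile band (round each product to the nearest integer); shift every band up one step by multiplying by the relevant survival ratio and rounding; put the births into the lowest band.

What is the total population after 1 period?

40382

Numbering the groups 1..5 from youngest to oldest:
— Period 1 —
Births: 3600 × 0.118 = 425
Group 2: 8200 × 0.969 = 7946
Group 3: 3600 × 0.937 = 3373
Group 4: 17600 × 0.926 = 16298
Group 5: 13100 × 0.942 = 12340
Giving 425 / 7946 / 3373 / 16298 / 12340.
Total after period 1: 425 + 7946 + 3373 + 16298 + 12340 = 40382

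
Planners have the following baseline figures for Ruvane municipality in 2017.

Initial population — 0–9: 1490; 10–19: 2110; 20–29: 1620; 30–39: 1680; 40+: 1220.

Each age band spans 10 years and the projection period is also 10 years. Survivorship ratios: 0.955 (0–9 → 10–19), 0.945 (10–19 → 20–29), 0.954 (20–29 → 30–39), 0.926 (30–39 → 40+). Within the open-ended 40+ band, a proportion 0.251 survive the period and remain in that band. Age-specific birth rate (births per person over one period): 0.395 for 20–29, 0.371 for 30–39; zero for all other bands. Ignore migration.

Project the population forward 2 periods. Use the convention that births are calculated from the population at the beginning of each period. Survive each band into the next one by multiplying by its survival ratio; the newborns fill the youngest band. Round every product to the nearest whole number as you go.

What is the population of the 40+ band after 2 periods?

Call the bands 1 to 5, youngest first.
Period 1:
Births: 1620 × 0.395 = 640, 1680 × 0.371 = 623 — total 1263
Band 2: 1490 × 0.955 = 1423
Band 3: 2110 × 0.945 = 1994
Band 4: 1620 × 0.954 = 1545
Band 5: 1680 × 0.926 + 1220 × 0.251 = 1556 + 306 = 1862
→ [1263, 1423, 1994, 1545, 1862]
Period 2:
Births: 1994 × 0.395 = 788, 1545 × 0.371 = 573 — total 1361
Band 2: 1263 × 0.955 = 1206
Band 3: 1423 × 0.945 = 1345
Band 4: 1994 × 0.954 = 1902
Band 5: 1545 × 0.926 + 1862 × 0.251 = 1431 + 467 = 1898
→ [1361, 1206, 1345, 1902, 1898]

1898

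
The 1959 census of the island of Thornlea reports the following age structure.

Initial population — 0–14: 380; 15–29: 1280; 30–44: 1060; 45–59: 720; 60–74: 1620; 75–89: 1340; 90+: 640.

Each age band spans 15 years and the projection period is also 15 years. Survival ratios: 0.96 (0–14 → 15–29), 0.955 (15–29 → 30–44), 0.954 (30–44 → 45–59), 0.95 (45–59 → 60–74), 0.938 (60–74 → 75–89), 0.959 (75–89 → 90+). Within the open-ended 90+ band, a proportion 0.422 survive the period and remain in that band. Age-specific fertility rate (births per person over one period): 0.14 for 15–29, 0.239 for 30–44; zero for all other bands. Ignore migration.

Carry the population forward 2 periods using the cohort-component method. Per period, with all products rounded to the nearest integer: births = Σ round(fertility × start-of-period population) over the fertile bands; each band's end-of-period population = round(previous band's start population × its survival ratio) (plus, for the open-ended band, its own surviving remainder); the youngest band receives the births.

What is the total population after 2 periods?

— Period 1 —
Births: 1280 * 0.14 = 179, 1060 * 0.239 = 253 → total 432
15–29: 380 * 0.96 = 365
30–44: 1280 * 0.955 = 1222
45–59: 1060 * 0.954 = 1011
60–74: 720 * 0.95 = 684
75–89: 1620 * 0.938 = 1520
90+: 1340 * 0.959 + 640 * 0.422 = 1285 + 270 = 1555
→ [432, 365, 1222, 1011, 684, 1520, 1555]
— Period 2 —
Births: 365 * 0.14 = 51, 1222 * 0.239 = 292 → total 343
15–29: 432 * 0.96 = 415
30–44: 365 * 0.955 = 349
45–59: 1222 * 0.954 = 1166
60–74: 1011 * 0.95 = 960
75–89: 684 * 0.938 = 642
90+: 1520 * 0.959 + 1555 * 0.422 = 1458 + 656 = 2114
→ [343, 415, 349, 1166, 960, 642, 2114]
Total after period 2: 343 + 415 + 349 + 1166 + 960 + 642 + 2114 = 5989

5989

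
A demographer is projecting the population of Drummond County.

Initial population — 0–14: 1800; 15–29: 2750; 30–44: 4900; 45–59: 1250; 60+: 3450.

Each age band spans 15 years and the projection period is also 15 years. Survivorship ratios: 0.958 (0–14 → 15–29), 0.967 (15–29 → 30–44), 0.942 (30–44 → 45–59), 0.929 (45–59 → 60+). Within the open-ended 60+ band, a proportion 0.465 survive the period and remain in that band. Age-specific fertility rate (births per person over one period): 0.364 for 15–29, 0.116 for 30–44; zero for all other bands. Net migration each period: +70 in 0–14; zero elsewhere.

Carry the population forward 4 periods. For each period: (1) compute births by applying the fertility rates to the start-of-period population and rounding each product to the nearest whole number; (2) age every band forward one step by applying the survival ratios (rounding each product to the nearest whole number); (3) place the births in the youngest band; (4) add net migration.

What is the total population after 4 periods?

7504

After projecting period 1:
Births: 2750 * 0.364 = 1001  |  4900 * 0.116 = 568 → 1569
15–29: 1800 * 0.958 = 1724
30–44: 2750 * 0.967 = 2659
45–59: 4900 * 0.942 = 4616
60+: 1250 * 0.929 + 3450 * 0.465 = 1161 + 1604 = 2765
Net migration: 0–14 + 70 → 1639
End of period: [1639, 1724, 2659, 4616, 2765]
After projecting period 2:
Births: 1724 * 0.364 = 628  |  2659 * 0.116 = 308 → 936
15–29: 1639 * 0.958 = 1570
30–44: 1724 * 0.967 = 1667
45–59: 2659 * 0.942 = 2505
60+: 4616 * 0.929 + 2765 * 0.465 = 4288 + 1286 = 5574
Net migration: 0–14 + 70 → 1006
End of period: [1006, 1570, 1667, 2505, 5574]
After projecting period 3:
Births: 1570 * 0.364 = 571  |  1667 * 0.116 = 193 → 764
15–29: 1006 * 0.958 = 964
30–44: 1570 * 0.967 = 1518
45–59: 1667 * 0.942 = 1570
60+: 2505 * 0.929 + 5574 * 0.465 = 2327 + 2592 = 4919
Net migration: 0–14 + 70 → 834
End of period: [834, 964, 1518, 1570, 4919]
After projecting period 4:
Births: 964 * 0.364 = 351  |  1518 * 0.116 = 176 → 527
15–29: 834 * 0.958 = 799
30–44: 964 * 0.967 = 932
45–59: 1518 * 0.942 = 1430
60+: 1570 * 0.929 + 4919 * 0.465 = 1459 + 2287 = 3746
Net migration: 0–14 + 70 → 597
End of period: [597, 799, 932, 1430, 3746]
Total after period 4: 597 + 799 + 932 + 1430 + 3746 = 7504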